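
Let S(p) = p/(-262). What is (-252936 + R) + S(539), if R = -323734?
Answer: -151088079/262 ≈ -5.7667e+5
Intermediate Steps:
S(p) = -p/262 (S(p) = p*(-1/262) = -p/262)
(-252936 + R) + S(539) = (-252936 - 323734) - 1/262*539 = -576670 - 539/262 = -151088079/262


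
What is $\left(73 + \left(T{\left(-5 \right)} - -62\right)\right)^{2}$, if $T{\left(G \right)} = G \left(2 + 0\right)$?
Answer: $15625$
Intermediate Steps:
$T{\left(G \right)} = 2 G$ ($T{\left(G \right)} = G 2 = 2 G$)
$\left(73 + \left(T{\left(-5 \right)} - -62\right)\right)^{2} = \left(73 + \left(2 \left(-5\right) - -62\right)\right)^{2} = \left(73 + \left(-10 + 62\right)\right)^{2} = \left(73 + 52\right)^{2} = 125^{2} = 15625$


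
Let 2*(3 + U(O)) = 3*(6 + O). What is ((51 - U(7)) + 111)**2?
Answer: 84681/4 ≈ 21170.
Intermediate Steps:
U(O) = 6 + 3*O/2 (U(O) = -3 + (3*(6 + O))/2 = -3 + (18 + 3*O)/2 = -3 + (9 + 3*O/2) = 6 + 3*O/2)
((51 - U(7)) + 111)**2 = ((51 - (6 + (3/2)*7)) + 111)**2 = ((51 - (6 + 21/2)) + 111)**2 = ((51 - 1*33/2) + 111)**2 = ((51 - 33/2) + 111)**2 = (69/2 + 111)**2 = (291/2)**2 = 84681/4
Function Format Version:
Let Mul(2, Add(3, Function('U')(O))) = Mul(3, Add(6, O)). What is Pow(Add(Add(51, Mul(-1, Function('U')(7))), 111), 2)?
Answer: Rational(84681, 4) ≈ 21170.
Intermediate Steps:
Function('U')(O) = Add(6, Mul(Rational(3, 2), O)) (Function('U')(O) = Add(-3, Mul(Rational(1, 2), Mul(3, Add(6, O)))) = Add(-3, Mul(Rational(1, 2), Add(18, Mul(3, O)))) = Add(-3, Add(9, Mul(Rational(3, 2), O))) = Add(6, Mul(Rational(3, 2), O)))
Pow(Add(Add(51, Mul(-1, Function('U')(7))), 111), 2) = Pow(Add(Add(51, Mul(-1, Add(6, Mul(Rational(3, 2), 7)))), 111), 2) = Pow(Add(Add(51, Mul(-1, Add(6, Rational(21, 2)))), 111), 2) = Pow(Add(Add(51, Mul(-1, Rational(33, 2))), 111), 2) = Pow(Add(Add(51, Rational(-33, 2)), 111), 2) = Pow(Add(Rational(69, 2), 111), 2) = Pow(Rational(291, 2), 2) = Rational(84681, 4)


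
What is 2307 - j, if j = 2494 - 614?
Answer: 427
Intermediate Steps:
j = 1880
2307 - j = 2307 - 1*1880 = 2307 - 1880 = 427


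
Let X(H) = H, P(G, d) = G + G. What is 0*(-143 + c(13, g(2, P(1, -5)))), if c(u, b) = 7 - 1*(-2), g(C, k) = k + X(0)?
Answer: 0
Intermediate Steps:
P(G, d) = 2*G
g(C, k) = k (g(C, k) = k + 0 = k)
c(u, b) = 9 (c(u, b) = 7 + 2 = 9)
0*(-143 + c(13, g(2, P(1, -5)))) = 0*(-143 + 9) = 0*(-134) = 0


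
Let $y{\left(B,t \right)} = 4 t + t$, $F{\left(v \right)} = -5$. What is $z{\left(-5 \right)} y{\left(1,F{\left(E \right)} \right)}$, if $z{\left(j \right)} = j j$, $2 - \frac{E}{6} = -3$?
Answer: $-625$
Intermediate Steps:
$E = 30$ ($E = 12 - -18 = 12 + 18 = 30$)
$z{\left(j \right)} = j^{2}$
$y{\left(B,t \right)} = 5 t$
$z{\left(-5 \right)} y{\left(1,F{\left(E \right)} \right)} = \left(-5\right)^{2} \cdot 5 \left(-5\right) = 25 \left(-25\right) = -625$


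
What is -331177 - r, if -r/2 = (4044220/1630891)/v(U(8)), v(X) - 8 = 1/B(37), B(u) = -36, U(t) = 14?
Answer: -155012308775069/468065717 ≈ -3.3118e+5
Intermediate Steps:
v(X) = 287/36 (v(X) = 8 + 1/(-36) = 8 - 1/36 = 287/36)
r = -291183840/468065717 (r = -2*4044220/1630891/287/36 = -2*4044220*(1/1630891)*36/287 = -8088440*36/(1630891*287) = -2*145591920/468065717 = -291183840/468065717 ≈ -0.62210)
-331177 - r = -331177 - 1*(-291183840/468065717) = -331177 + 291183840/468065717 = -155012308775069/468065717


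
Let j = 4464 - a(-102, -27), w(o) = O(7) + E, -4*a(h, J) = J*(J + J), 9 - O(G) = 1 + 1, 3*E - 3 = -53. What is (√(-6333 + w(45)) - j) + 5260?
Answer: 863/2 + 2*I*√14271/3 ≈ 431.5 + 79.641*I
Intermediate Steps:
E = -50/3 (E = 1 + (⅓)*(-53) = 1 - 53/3 = -50/3 ≈ -16.667)
O(G) = 7 (O(G) = 9 - (1 + 1) = 9 - 1*2 = 9 - 2 = 7)
a(h, J) = -J²/2 (a(h, J) = -J*(J + J)/4 = -J*2*J/4 = -J²/2)
w(o) = -29/3 (w(o) = 7 - 50/3 = -29/3)
j = 9657/2 (j = 4464 - (-1)*(-27)²/2 = 4464 - (-1)*729/2 = 4464 - 1*(-729/2) = 4464 + 729/2 = 9657/2 ≈ 4828.5)
(√(-6333 + w(45)) - j) + 5260 = (√(-6333 - 29/3) - 1*9657/2) + 5260 = (√(-19028/3) - 9657/2) + 5260 = (2*I*√14271/3 - 9657/2) + 5260 = (-9657/2 + 2*I*√14271/3) + 5260 = 863/2 + 2*I*√14271/3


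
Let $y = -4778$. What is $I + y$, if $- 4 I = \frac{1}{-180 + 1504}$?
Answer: $- \frac{25304289}{5296} \approx -4778.0$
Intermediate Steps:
$I = - \frac{1}{5296}$ ($I = - \frac{1}{4 \left(-180 + 1504\right)} = - \frac{1}{4 \cdot 1324} = \left(- \frac{1}{4}\right) \frac{1}{1324} = - \frac{1}{5296} \approx -0.00018882$)
$I + y = - \frac{1}{5296} - 4778 = - \frac{25304289}{5296}$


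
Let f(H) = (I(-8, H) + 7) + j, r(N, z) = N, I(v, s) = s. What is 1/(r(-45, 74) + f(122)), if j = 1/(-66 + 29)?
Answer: 37/3107 ≈ 0.011909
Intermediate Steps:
j = -1/37 (j = 1/(-37) = -1/37 ≈ -0.027027)
f(H) = 258/37 + H (f(H) = (H + 7) - 1/37 = (7 + H) - 1/37 = 258/37 + H)
1/(r(-45, 74) + f(122)) = 1/(-45 + (258/37 + 122)) = 1/(-45 + 4772/37) = 1/(3107/37) = 37/3107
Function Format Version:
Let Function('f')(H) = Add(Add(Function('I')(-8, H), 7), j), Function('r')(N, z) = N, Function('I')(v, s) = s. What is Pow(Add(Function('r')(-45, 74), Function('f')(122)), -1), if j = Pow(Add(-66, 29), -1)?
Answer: Rational(37, 3107) ≈ 0.011909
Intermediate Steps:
j = Rational(-1, 37) (j = Pow(-37, -1) = Rational(-1, 37) ≈ -0.027027)
Function('f')(H) = Add(Rational(258, 37), H) (Function('f')(H) = Add(Add(H, 7), Rational(-1, 37)) = Add(Add(7, H), Rational(-1, 37)) = Add(Rational(258, 37), H))
Pow(Add(Function('r')(-45, 74), Function('f')(122)), -1) = Pow(Add(-45, Add(Rational(258, 37), 122)), -1) = Pow(Add(-45, Rational(4772, 37)), -1) = Pow(Rational(3107, 37), -1) = Rational(37, 3107)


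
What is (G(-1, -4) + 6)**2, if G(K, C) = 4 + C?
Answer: 36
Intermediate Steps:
(G(-1, -4) + 6)**2 = ((4 - 4) + 6)**2 = (0 + 6)**2 = 6**2 = 36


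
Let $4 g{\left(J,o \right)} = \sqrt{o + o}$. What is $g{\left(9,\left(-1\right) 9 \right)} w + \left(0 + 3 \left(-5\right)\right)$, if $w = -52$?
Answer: $-15 - 39 i \sqrt{2} \approx -15.0 - 55.154 i$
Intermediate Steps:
$g{\left(J,o \right)} = \frac{\sqrt{2} \sqrt{o}}{4}$ ($g{\left(J,o \right)} = \frac{\sqrt{o + o}}{4} = \frac{\sqrt{2 o}}{4} = \frac{\sqrt{2} \sqrt{o}}{4}$)
$g{\left(9,\left(-1\right) 9 \right)} w + \left(0 + 3 \left(-5\right)\right) = \frac{\sqrt{2} \sqrt{\left(-1\right) 9}}{4} \left(-52\right) + \left(0 + 3 \left(-5\right)\right) = \frac{\sqrt{2} \sqrt{-9}}{4} \left(-52\right) + \left(0 - 15\right) = \frac{\sqrt{2} \cdot 3 i}{4} \left(-52\right) - 15 = \frac{3 i \sqrt{2}}{4} \left(-52\right) - 15 = - 39 i \sqrt{2} - 15 = -15 - 39 i \sqrt{2}$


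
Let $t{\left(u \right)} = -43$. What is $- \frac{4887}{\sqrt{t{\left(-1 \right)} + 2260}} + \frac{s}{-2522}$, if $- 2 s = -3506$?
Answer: $- \frac{1753}{2522} - \frac{1629 \sqrt{2217}}{739} \approx -104.49$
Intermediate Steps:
$s = 1753$ ($s = \left(- \frac{1}{2}\right) \left(-3506\right) = 1753$)
$- \frac{4887}{\sqrt{t{\left(-1 \right)} + 2260}} + \frac{s}{-2522} = - \frac{4887}{\sqrt{-43 + 2260}} + \frac{1753}{-2522} = - \frac{4887}{\sqrt{2217}} + 1753 \left(- \frac{1}{2522}\right) = - 4887 \frac{\sqrt{2217}}{2217} - \frac{1753}{2522} = - \frac{1629 \sqrt{2217}}{739} - \frac{1753}{2522} = - \frac{1753}{2522} - \frac{1629 \sqrt{2217}}{739}$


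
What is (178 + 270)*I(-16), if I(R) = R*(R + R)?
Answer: 229376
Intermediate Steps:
I(R) = 2*R**2 (I(R) = R*(2*R) = 2*R**2)
(178 + 270)*I(-16) = (178 + 270)*(2*(-16)**2) = 448*(2*256) = 448*512 = 229376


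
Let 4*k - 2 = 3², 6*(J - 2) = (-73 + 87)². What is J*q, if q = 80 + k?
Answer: 8606/3 ≈ 2868.7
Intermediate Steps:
J = 104/3 (J = 2 + (-73 + 87)²/6 = 2 + (⅙)*14² = 2 + (⅙)*196 = 2 + 98/3 = 104/3 ≈ 34.667)
k = 11/4 (k = ½ + (¼)*3² = ½ + (¼)*9 = ½ + 9/4 = 11/4 ≈ 2.7500)
q = 331/4 (q = 80 + 11/4 = 331/4 ≈ 82.750)
J*q = (104/3)*(331/4) = 8606/3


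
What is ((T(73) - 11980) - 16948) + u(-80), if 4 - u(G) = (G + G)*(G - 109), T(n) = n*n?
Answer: -53835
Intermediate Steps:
T(n) = n²
u(G) = 4 - 2*G*(-109 + G) (u(G) = 4 - (G + G)*(G - 109) = 4 - 2*G*(-109 + G))
((T(73) - 11980) - 16948) + u(-80) = ((73² - 11980) - 16948) + (4 - 2*(-80)² + 218*(-80)) = ((5329 - 11980) - 16948) + (4 - 2*6400 - 17440) = (-6651 - 16948) + (4 - 12800 - 17440) = -23599 - 30236 = -53835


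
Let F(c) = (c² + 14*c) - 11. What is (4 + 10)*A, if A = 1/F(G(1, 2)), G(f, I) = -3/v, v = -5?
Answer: -25/4 ≈ -6.2500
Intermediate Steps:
G(f, I) = ⅗ (G(f, I) = -3/(-5) = -3*(-⅕) = ⅗)
F(c) = -11 + c² + 14*c
A = -25/56 (A = 1/(-11 + (⅗)² + 14*(⅗)) = 1/(-11 + 9/25 + 42/5) = 1/(-56/25) = -25/56 ≈ -0.44643)
(4 + 10)*A = (4 + 10)*(-25/56) = 14*(-25/56) = -25/4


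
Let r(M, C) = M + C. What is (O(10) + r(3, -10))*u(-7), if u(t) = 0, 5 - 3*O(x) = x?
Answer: 0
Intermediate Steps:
r(M, C) = C + M
O(x) = 5/3 - x/3
(O(10) + r(3, -10))*u(-7) = ((5/3 - ⅓*10) + (-10 + 3))*0 = ((5/3 - 10/3) - 7)*0 = (-5/3 - 7)*0 = -26/3*0 = 0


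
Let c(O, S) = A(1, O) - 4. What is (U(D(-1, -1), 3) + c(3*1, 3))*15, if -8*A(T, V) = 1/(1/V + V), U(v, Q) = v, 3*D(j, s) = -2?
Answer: -1129/16 ≈ -70.563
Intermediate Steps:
D(j, s) = -⅔ (D(j, s) = (⅓)*(-2) = -⅔)
A(T, V) = -1/(8*(V + 1/V)) (A(T, V) = -1/(8*(1/V + V)) = -1/(8*(V + 1/V)))
c(O, S) = -4 - O/(8 + 8*O²) (c(O, S) = -O/(8 + 8*O²) - 4 = -4 - O/(8 + 8*O²))
(U(D(-1, -1), 3) + c(3*1, 3))*15 = (-⅔ + (-32 - 3 - 32*(3*1)²)/(8*(1 + (3*1)²)))*15 = (-⅔ + (-32 - 1*3 - 32*3²)/(8*(1 + 3²)))*15 = (-⅔ + (-32 - 3 - 32*9)/(8*(1 + 9)))*15 = (-⅔ + (⅛)*(-32 - 3 - 288)/10)*15 = (-⅔ + (⅛)*(⅒)*(-323))*15 = (-⅔ - 323/80)*15 = -1129/240*15 = -1129/16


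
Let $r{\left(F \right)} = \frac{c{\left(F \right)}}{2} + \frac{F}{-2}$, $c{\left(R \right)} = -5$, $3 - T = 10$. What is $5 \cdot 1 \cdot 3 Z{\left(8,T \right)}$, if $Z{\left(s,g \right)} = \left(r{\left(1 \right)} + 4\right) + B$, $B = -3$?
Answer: $-30$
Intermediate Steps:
$T = -7$ ($T = 3 - 10 = -7$)
$r{\left(F \right)} = - \frac{5}{2} - \frac{F}{2}$ ($r{\left(F \right)} = - \frac{5}{2} + \frac{F}{-2} = \left(-5\right) \frac{1}{2} + F \left(- \frac{1}{2}\right) = - \frac{5}{2} - \frac{F}{2}$)
$Z{\left(s,g \right)} = -2$ ($Z{\left(s,g \right)} = \left(\left(- \frac{5}{2} - \frac{1}{2}\right) + 4\right) - 3 = \left(-3 + 4\right) - 3 = 1 - 3 = -2$)
$5 \cdot 1 \cdot 3 Z{\left(8,T \right)} = 5 \cdot 1 \cdot 3 \left(-2\right) = 5 \cdot 3 \left(-2\right) = 15 \left(-2\right) = -30$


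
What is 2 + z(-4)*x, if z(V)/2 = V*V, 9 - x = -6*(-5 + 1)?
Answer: -478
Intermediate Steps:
x = -15 (x = 9 - (-6)*(-5 + 1) = 9 - (-6)*(-4) = 9 - 1*24 = 9 - 24 = -15)
z(V) = 2*V² (z(V) = 2*(V*V) = 2*V²)
2 + z(-4)*x = 2 + (2*(-4)²)*(-15) = 2 + (2*16)*(-15) = 2 + 32*(-15) = 2 - 480 = -478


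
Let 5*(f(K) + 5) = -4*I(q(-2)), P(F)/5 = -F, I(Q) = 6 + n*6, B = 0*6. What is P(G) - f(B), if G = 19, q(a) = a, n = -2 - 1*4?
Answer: -114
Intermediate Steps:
n = -6 (n = -2 - 4 = -6)
B = 0
I(Q) = -30 (I(Q) = 6 - 6*6 = 6 - 36 = -30)
P(F) = -5*F (P(F) = 5*(-F) = -5*F)
f(K) = 19 (f(K) = -5 + (-4*(-30))/5 = -5 + (⅕)*120 = -5 + 24 = 19)
P(G) - f(B) = -5*19 - 1*19 = -95 - 19 = -114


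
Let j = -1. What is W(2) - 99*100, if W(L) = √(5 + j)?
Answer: -9898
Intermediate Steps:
W(L) = 2 (W(L) = √(5 - 1) = √4 = 2)
W(2) - 99*100 = 2 - 99*100 = 2 - 9900 = -9898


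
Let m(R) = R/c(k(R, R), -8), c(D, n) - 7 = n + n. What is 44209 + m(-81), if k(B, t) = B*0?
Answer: 44218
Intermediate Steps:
k(B, t) = 0
c(D, n) = 7 + 2*n (c(D, n) = 7 + (n + n) = 7 + 2*n)
m(R) = -R/9 (m(R) = R/(7 + 2*(-8)) = R/(7 - 16) = R/(-9) = R*(-⅑) = -R/9)
44209 + m(-81) = 44209 - ⅑*(-81) = 44209 + 9 = 44218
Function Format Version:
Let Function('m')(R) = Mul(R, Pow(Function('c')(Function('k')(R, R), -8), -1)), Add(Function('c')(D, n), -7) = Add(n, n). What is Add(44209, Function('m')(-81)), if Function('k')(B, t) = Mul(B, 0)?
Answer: 44218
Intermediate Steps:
Function('k')(B, t) = 0
Function('c')(D, n) = Add(7, Mul(2, n)) (Function('c')(D, n) = Add(7, Add(n, n)) = Add(7, Mul(2, n)))
Function('m')(R) = Mul(Rational(-1, 9), R) (Function('m')(R) = Mul(R, Pow(Add(7, Mul(2, -8)), -1)) = Mul(R, Pow(Add(7, -16), -1)) = Mul(R, Pow(-9, -1)) = Mul(R, Rational(-1, 9)) = Mul(Rational(-1, 9), R))
Add(44209, Function('m')(-81)) = Add(44209, Mul(Rational(-1, 9), -81)) = Add(44209, 9) = 44218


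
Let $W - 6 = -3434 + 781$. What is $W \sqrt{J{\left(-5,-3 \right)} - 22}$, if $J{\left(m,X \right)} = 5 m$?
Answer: $- 2647 i \sqrt{47} \approx - 18147.0 i$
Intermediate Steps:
$W = -2647$ ($W = 6 + \left(-3434 + 781\right) = 6 - 2653 = -2647$)
$W \sqrt{J{\left(-5,-3 \right)} - 22} = - 2647 \sqrt{5 \left(-5\right) - 22} = - 2647 \sqrt{-25 - 22} = - 2647 \sqrt{-47} = - 2647 i \sqrt{47}$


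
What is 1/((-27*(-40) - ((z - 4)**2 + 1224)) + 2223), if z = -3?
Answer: 1/2030 ≈ 0.00049261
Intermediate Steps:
1/((-27*(-40) - ((z - 4)**2 + 1224)) + 2223) = 1/((-27*(-40) - ((-3 - 4)**2 + 1224)) + 2223) = 1/((1080 - ((-7)**2 + 1224)) + 2223) = 1/((1080 - (49 + 1224)) + 2223) = 1/((1080 - 1*1273) + 2223) = 1/((1080 - 1273) + 2223) = 1/(-193 + 2223) = 1/2030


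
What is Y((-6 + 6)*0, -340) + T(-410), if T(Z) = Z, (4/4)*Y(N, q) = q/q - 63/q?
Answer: -138997/340 ≈ -408.81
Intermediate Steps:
Y(N, q) = 1 - 63/q (Y(N, q) = q/q - 63/q = 1 - 63/q)
Y((-6 + 6)*0, -340) + T(-410) = (-63 - 340)/(-340) - 410 = -1/340*(-403) - 410 = 403/340 - 410 = -138997/340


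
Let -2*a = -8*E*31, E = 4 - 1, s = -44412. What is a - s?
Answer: 44784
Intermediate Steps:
E = 3
a = 372 (a = -(-8*3)*31/2 = -(-12)*31 = -½*(-744) = 372)
a - s = 372 - 1*(-44412) = 372 + 44412 = 44784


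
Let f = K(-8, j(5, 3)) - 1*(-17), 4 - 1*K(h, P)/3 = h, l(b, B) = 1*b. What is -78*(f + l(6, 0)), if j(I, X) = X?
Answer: -4602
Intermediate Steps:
l(b, B) = b
K(h, P) = 12 - 3*h
f = 53 (f = (12 - 3*(-8)) - 1*(-17) = (12 + 24) + 17 = 36 + 17 = 53)
-78*(f + l(6, 0)) = -78*(53 + 6) = -78*59 = -4602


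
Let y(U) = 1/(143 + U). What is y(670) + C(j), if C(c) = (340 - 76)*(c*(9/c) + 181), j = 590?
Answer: 40780081/813 ≈ 50160.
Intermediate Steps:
C(c) = 50160 (C(c) = 264*(9 + 181) = 264*190 = 50160)
y(670) + C(j) = 1/(143 + 670) + 50160 = 1/813 + 50160 = 40780081/813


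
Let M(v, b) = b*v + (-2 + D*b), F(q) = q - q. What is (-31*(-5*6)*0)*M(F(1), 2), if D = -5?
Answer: 0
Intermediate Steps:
F(q) = 0
M(v, b) = -2 - 5*b + b*v (M(v, b) = b*v + (-2 - 5*b) = -2 - 5*b + b*v)
(-31*(-5*6)*0)*M(F(1), 2) = (-31*(-5*6)*0)*(-2 - 5*2 + 2*0) = (-(-930)*0)*(-2 - 10 + 0) = -31*0*(-12) = 0*(-12) = 0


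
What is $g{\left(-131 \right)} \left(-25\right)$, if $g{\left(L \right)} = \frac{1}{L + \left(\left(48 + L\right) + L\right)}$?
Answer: $\frac{5}{69} \approx 0.072464$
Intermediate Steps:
$g{\left(L \right)} = \frac{1}{48 + 3 L}$ ($g{\left(L \right)} = \frac{1}{L + \left(48 + 2 L\right)} = \frac{1}{48 + 3 L}$)
$g{\left(-131 \right)} \left(-25\right) = \frac{1}{3 \left(16 - 131\right)} \left(-25\right) = \frac{1}{3 \left(-115\right)} \left(-25\right) = \frac{1}{3} \left(- \frac{1}{115}\right) \left(-25\right) = \left(- \frac{1}{345}\right) \left(-25\right) = \frac{5}{69}$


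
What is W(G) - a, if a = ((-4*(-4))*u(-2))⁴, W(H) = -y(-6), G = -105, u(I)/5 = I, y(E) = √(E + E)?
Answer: -655360000 - 2*I*√3 ≈ -6.5536e+8 - 3.4641*I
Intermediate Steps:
y(E) = √2*√E (y(E) = √(2*E) = √2*√E)
u(I) = 5*I
W(H) = -2*I*√3 (W(H) = -√2*√(-6) = -√2*I*√6 = -2*I*√3)
a = 655360000 (a = ((-4*(-4))*(5*(-2)))⁴ = (16*(-10))⁴ = (-160)⁴ = 655360000)
W(G) - a = -2*I*√3 - 1*655360000 = -2*I*√3 - 655360000 = -655360000 - 2*I*√3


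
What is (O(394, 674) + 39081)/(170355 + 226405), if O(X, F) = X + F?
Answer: 40149/396760 ≈ 0.10119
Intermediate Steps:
O(X, F) = F + X
(O(394, 674) + 39081)/(170355 + 226405) = ((674 + 394) + 39081)/(170355 + 226405) = (1068 + 39081)/396760 = 40149*(1/396760) = 40149/396760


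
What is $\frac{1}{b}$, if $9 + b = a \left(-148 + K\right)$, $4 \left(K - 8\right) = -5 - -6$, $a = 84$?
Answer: $- \frac{1}{11748} \approx -8.5121 \cdot 10^{-5}$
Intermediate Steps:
$K = \frac{33}{4}$ ($K = 8 + \frac{-5 - -6}{4} = 8 + \frac{-5 + 6}{4} = 8 + \frac{1}{4} \cdot 1 = 8 + \frac{1}{4} = \frac{33}{4} \approx 8.25$)
$b = -11748$ ($b = -9 + 84 \left(-148 + \frac{33}{4}\right) = -9 + 84 \left(- \frac{559}{4}\right) = -9 - 11739 = -11748$)
$\frac{1}{b} = \frac{1}{-11748} = - \frac{1}{11748}$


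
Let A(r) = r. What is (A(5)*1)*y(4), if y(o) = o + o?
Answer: 40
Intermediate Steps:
y(o) = 2*o
(A(5)*1)*y(4) = (5*1)*(2*4) = 5*8 = 40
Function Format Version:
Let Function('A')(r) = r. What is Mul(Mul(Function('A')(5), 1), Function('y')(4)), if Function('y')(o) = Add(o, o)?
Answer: 40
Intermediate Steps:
Function('y')(o) = Mul(2, o)
Mul(Mul(Function('A')(5), 1), Function('y')(4)) = Mul(Mul(5, 1), Mul(2, 4)) = Mul(5, 8) = 40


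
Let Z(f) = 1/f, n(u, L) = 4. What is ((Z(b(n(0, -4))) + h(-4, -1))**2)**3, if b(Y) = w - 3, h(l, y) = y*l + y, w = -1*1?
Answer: 1771561/4096 ≈ 432.51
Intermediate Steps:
w = -1
h(l, y) = y + l*y (h(l, y) = l*y + y = y + l*y)
b(Y) = -4 (b(Y) = -1 - 3 = -4)
Z(f) = 1/f
((Z(b(n(0, -4))) + h(-4, -1))**2)**3 = ((1/(-4) - (1 - 4))**2)**3 = ((-1/4 - 1*(-3))**2)**3 = ((-1/4 + 3)**2)**3 = ((11/4)**2)**3 = (121/16)**3 = 1771561/4096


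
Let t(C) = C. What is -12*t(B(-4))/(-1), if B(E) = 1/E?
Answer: -3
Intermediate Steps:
-12*t(B(-4))/(-1) = -12/(-4)/(-1) = -12*(-1/4)*(-1) = 3*(-1) = -3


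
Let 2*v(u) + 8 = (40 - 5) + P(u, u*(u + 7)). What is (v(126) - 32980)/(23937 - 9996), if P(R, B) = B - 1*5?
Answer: -24590/13941 ≈ -1.7639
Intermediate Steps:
P(R, B) = -5 + B (P(R, B) = B - 5 = -5 + B)
v(u) = 11 + u*(7 + u)/2 (v(u) = -4 + ((40 - 5) + (-5 + u*(u + 7)))/2 = -4 + (35 + (-5 + u*(7 + u)))/2 = -4 + (30 + u*(7 + u))/2 = -4 + (15 + u*(7 + u)/2) = 11 + u*(7 + u)/2)
(v(126) - 32980)/(23937 - 9996) = ((11 + (½)*126*(7 + 126)) - 32980)/(23937 - 9996) = ((11 + (½)*126*133) - 32980)/13941 = ((11 + 8379) - 32980)*(1/13941) = (8390 - 32980)*(1/13941) = -24590*1/13941 = -24590/13941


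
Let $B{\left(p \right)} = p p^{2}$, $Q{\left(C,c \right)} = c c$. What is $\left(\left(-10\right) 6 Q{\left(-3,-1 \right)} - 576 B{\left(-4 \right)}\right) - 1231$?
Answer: $35573$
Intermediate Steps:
$Q{\left(C,c \right)} = c^{2}$
$B{\left(p \right)} = p^{3}$
$\left(\left(-10\right) 6 Q{\left(-3,-1 \right)} - 576 B{\left(-4 \right)}\right) - 1231 = \left(\left(-10\right) 6 \left(-1\right)^{2} - 576 \left(-4\right)^{3}\right) - 1231 = \left(\left(-60\right) 1 - 576 \left(-64\right)\right) - 1231 = \left(-60 - -36864\right) - 1231 = \left(-60 + 36864\right) - 1231 = 36804 - 1231 = 35573$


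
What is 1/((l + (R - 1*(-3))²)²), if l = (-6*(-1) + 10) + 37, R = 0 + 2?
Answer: 1/6084 ≈ 0.00016437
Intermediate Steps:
R = 2
l = 53 (l = (6 + 10) + 37 = 16 + 37 = 53)
1/((l + (R - 1*(-3))²)²) = 1/((53 + (2 - 1*(-3))²)²) = 1/((53 + (2 + 3)²)²) = 1/((53 + 5²)²) = 1/((53 + 25)²) = 1/(78²) = 1/6084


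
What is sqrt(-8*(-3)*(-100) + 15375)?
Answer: 5*sqrt(519) ≈ 113.91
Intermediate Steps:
sqrt(-8*(-3)*(-100) + 15375) = sqrt(24*(-100) + 15375) = sqrt(-2400 + 15375) = sqrt(12975) = 5*sqrt(519)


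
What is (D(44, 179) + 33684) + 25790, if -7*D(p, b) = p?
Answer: 416274/7 ≈ 59468.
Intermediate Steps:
D(p, b) = -p/7
(D(44, 179) + 33684) + 25790 = (-1/7*44 + 33684) + 25790 = (-44/7 + 33684) + 25790 = 235744/7 + 25790 = 416274/7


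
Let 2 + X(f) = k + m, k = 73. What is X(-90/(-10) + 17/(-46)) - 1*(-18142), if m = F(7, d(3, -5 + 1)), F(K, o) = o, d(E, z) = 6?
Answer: 18219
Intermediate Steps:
m = 6
X(f) = 77 (X(f) = -2 + (73 + 6) = -2 + 79 = 77)
X(-90/(-10) + 17/(-46)) - 1*(-18142) = 77 - 1*(-18142) = 77 + 18142 = 18219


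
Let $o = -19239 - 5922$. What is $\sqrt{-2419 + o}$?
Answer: $2 i \sqrt{6895} \approx 166.07 i$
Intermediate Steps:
$o = -25161$
$\sqrt{-2419 + o} = \sqrt{-2419 - 25161} = \sqrt{-27580} = 2 i \sqrt{6895}$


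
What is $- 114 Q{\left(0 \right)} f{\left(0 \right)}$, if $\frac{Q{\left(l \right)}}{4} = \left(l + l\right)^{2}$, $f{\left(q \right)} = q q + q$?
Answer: $0$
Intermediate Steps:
$f{\left(q \right)} = q + q^{2}$ ($f{\left(q \right)} = q^{2} + q = q + q^{2}$)
$Q{\left(l \right)} = 16 l^{2}$ ($Q{\left(l \right)} = 4 \left(l + l\right)^{2} = 4 \left(2 l\right)^{2} = 4 \cdot 4 l^{2} = 16 l^{2}$)
$- 114 Q{\left(0 \right)} f{\left(0 \right)} = - 114 \cdot 16 \cdot 0^{2} \cdot 0 \left(1 + 0\right) = - 114 \cdot 16 \cdot 0 \cdot 0 \cdot 1 = \left(-114\right) 0 \cdot 0 = 0 \cdot 0 = 0$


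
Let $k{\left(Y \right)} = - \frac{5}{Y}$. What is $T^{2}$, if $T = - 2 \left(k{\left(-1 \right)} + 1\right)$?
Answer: $144$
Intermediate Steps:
$T = -12$ ($T = - 2 \left(- \frac{5}{-1} + 1\right) = - 2 \left(\left(-5\right) \left(-1\right) + 1\right) = - 2 \left(5 + 1\right) = \left(-2\right) 6 = -12$)
$T^{2} = \left(-12\right)^{2} = 144$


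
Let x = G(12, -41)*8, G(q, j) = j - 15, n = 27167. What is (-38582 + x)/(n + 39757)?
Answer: -6505/11154 ≈ -0.58320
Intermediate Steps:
G(q, j) = -15 + j
x = -448 (x = (-15 - 41)*8 = -56*8 = -448)
(-38582 + x)/(n + 39757) = (-38582 - 448)/(27167 + 39757) = -39030/66924 = -39030*1/66924 = -6505/11154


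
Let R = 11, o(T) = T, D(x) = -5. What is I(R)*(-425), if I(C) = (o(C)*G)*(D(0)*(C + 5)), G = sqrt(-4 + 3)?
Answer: 374000*I ≈ 3.74e+5*I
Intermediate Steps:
G = I (G = sqrt(-1) = I ≈ 1.0*I)
I(C) = I*C*(-25 - 5*C) (I(C) = (C*I)*(-5*(C + 5)) = (I*C)*(-5*(5 + C)) = (I*C)*(-25 - 5*C) = I*C*(-25 - 5*C))
I(R)*(-425) = -5*I*11*(5 + 11)*(-425) = -5*I*11*16*(-425) = -880*I*(-425) = 374000*I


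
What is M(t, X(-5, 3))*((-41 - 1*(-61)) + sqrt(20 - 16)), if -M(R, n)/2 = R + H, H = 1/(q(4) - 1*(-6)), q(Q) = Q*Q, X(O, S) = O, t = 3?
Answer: -134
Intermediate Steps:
q(Q) = Q**2
H = 1/22 (H = 1/(4**2 - 1*(-6)) = 1/(16 + 6) = 1/22 ≈ 0.045455)
M(R, n) = -1/11 - 2*R (M(R, n) = -2*(R + 1/22) = -2*(1/22 + R) = -1/11 - 2*R)
M(t, X(-5, 3))*((-41 - 1*(-61)) + sqrt(20 - 16)) = (-1/11 - 2*3)*((-41 - 1*(-61)) + sqrt(20 - 16)) = (-1/11 - 6)*((-41 + 61) + sqrt(4)) = -67*(20 + 2)/11 = -67/11*22 = -134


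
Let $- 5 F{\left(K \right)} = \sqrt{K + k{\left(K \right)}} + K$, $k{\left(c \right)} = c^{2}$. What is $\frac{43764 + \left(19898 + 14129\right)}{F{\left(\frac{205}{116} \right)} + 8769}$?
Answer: $\frac{395630634665}{44595714049} + \frac{77791 \sqrt{65805}}{44595714049} \approx 8.8719$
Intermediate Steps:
$F{\left(K \right)} = - \frac{K}{5} - \frac{\sqrt{K + K^{2}}}{5}$ ($F{\left(K \right)} = - \frac{\sqrt{K + K^{2}} + K}{5} = - \frac{K + \sqrt{K + K^{2}}}{5} = - \frac{K}{5} - \frac{\sqrt{K + K^{2}}}{5}$)
$\frac{43764 + \left(19898 + 14129\right)}{F{\left(\frac{205}{116} \right)} + 8769} = \frac{43764 + \left(19898 + 14129\right)}{\left(- \frac{205 \cdot \frac{1}{116}}{5} - \frac{\sqrt{\frac{205}{116} \left(1 + \frac{205}{116}\right)}}{5}\right) + 8769} = \frac{43764 + 34027}{\left(- \frac{205 \cdot \frac{1}{116}}{5} - \frac{\sqrt{205 \cdot \frac{1}{116} \left(1 + 205 \cdot \frac{1}{116}\right)}}{5}\right) + 8769} = \frac{77791}{\left(\left(- \frac{1}{5}\right) \frac{205}{116} - \frac{\sqrt{\frac{205 \left(1 + \frac{205}{116}\right)}{116}}}{5}\right) + 8769} = \frac{77791}{\left(- \frac{41}{116} - \frac{\sqrt{\frac{205}{116} \cdot \frac{321}{116}}}{5}\right) + 8769} = \frac{77791}{\left(- \frac{41}{116} - \frac{\sqrt{\frac{65805}{13456}}}{5}\right) + 8769} = \frac{77791}{\left(- \frac{41}{116} - \frac{\frac{1}{116} \sqrt{65805}}{5}\right) + 8769} = \frac{77791}{\left(- \frac{41}{116} - \frac{\sqrt{65805}}{580}\right) + 8769} = \frac{77791}{\frac{1017163}{116} - \frac{\sqrt{65805}}{580}}$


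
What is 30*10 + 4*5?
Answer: 320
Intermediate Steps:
30*10 + 4*5 = 300 + 20 = 320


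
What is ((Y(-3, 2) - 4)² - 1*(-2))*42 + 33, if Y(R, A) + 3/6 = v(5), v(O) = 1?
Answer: 1263/2 ≈ 631.50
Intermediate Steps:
Y(R, A) = ½ (Y(R, A) = -½ + 1 = ½)
((Y(-3, 2) - 4)² - 1*(-2))*42 + 33 = ((½ - 4)² - 1*(-2))*42 + 33 = ((-7/2)² + 2)*42 + 33 = (49/4 + 2)*42 + 33 = (57/4)*42 + 33 = 1197/2 + 33 = 1263/2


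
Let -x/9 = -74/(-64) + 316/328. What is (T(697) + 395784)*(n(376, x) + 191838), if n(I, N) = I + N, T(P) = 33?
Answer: 99809111411763/1312 ≈ 7.6074e+10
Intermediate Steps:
x = -25029/1312 (x = -9*(-74/(-64) + 316/328) = -9*(-74*(-1/64) + 316*(1/328)) = -9*(37/32 + 79/82) = -9*2781/1312 = -25029/1312 ≈ -19.077)
(T(697) + 395784)*(n(376, x) + 191838) = (33 + 395784)*((376 - 25029/1312) + 191838) = 395817*(468283/1312 + 191838) = 395817*(252159739/1312) = 99809111411763/1312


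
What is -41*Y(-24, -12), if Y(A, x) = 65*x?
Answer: 31980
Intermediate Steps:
-41*Y(-24, -12) = -2665*(-12) = -41*(-780) = 31980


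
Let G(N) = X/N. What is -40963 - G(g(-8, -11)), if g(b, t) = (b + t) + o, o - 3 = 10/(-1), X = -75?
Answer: -1065113/26 ≈ -40966.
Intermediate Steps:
o = -7 (o = 3 + 10/(-1) = 3 + 10*(-1) = 3 - 10 = -7)
g(b, t) = -7 + b + t (g(b, t) = (b + t) - 7 = -7 + b + t)
G(N) = -75/N
-40963 - G(g(-8, -11)) = -40963 - (-75)/(-7 - 8 - 11) = -40963 - (-75)/(-26) = -40963 - (-75)*(-1)/26 = -40963 - 1*75/26 = -40963 - 75/26 = -1065113/26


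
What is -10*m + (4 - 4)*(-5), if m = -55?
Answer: 550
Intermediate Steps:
-10*m + (4 - 4)*(-5) = -10*(-55) + (4 - 4)*(-5) = 550 + 0*(-5) = 550 + 0 = 550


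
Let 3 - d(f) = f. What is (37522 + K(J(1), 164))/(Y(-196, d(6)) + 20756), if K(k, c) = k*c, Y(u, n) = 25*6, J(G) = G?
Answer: 18843/10453 ≈ 1.8026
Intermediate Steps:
d(f) = 3 - f
Y(u, n) = 150
K(k, c) = c*k
(37522 + K(J(1), 164))/(Y(-196, d(6)) + 20756) = (37522 + 164*1)/(150 + 20756) = (37522 + 164)/20906 = 37686*(1/20906) = 18843/10453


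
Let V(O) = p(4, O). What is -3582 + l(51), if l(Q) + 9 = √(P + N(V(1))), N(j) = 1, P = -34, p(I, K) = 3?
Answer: -3591 + I*√33 ≈ -3591.0 + 5.7446*I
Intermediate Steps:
V(O) = 3
l(Q) = -9 + I*√33 (l(Q) = -9 + √(-34 + 1) = -9 + √(-33) = -9 + I*√33)
-3582 + l(51) = -3582 + (-9 + I*√33) = -3591 + I*√33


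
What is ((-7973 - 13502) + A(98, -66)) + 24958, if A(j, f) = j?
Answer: 3581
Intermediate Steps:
((-7973 - 13502) + A(98, -66)) + 24958 = ((-7973 - 13502) + 98) + 24958 = (-21475 + 98) + 24958 = -21377 + 24958 = 3581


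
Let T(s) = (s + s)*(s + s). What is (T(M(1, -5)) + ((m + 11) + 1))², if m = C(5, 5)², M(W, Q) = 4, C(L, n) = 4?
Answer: 8464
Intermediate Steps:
m = 16 (m = 4² = 16)
T(s) = 4*s² (T(s) = (2*s)*(2*s) = 4*s²)
(T(M(1, -5)) + ((m + 11) + 1))² = (4*4² + ((16 + 11) + 1))² = (4*16 + (27 + 1))² = (64 + 28)² = 92² = 8464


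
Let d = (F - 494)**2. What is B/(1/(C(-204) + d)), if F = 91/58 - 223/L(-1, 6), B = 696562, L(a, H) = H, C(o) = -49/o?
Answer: 50277046247617687/257346 ≈ 1.9537e+11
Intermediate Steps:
F = -3097/87 (F = 91/58 - 223/6 = -3097/87 ≈ -35.598)
d = 2122905625/7569 (d = (-3097/87 - 494)**2 = (-46075/87)**2 = 2122905625/7569 ≈ 2.8047e+5)
B/(1/(C(-204) + d)) = 696562/(1/(-49/(-204) + 2122905625/7569)) = 696562/(1/(-49*(-1/204) + 2122905625/7569)) = 696562/(1/(49/204 + 2122905625/7569)) = 696562/(1/(144357706127/514692)) = 696562/(514692/144357706127) = 696562*(144357706127/514692) = 50277046247617687/257346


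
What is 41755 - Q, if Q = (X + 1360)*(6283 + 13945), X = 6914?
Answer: -167324717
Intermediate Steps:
Q = 167366472 (Q = (6914 + 1360)*(6283 + 13945) = 8274*20228 = 167366472)
41755 - Q = 41755 - 1*167366472 = 41755 - 167366472 = -167324717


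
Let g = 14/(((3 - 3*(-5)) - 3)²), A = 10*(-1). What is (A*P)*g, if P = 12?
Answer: -112/15 ≈ -7.4667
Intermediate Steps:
A = -10
g = 14/225 (g = 14/(((3 + 15) - 3)²) = 14/((18 - 3)²) = 14/(15²) = 14/225 ≈ 0.062222)
(A*P)*g = -10*12*(14/225) = -120*14/225 = -112/15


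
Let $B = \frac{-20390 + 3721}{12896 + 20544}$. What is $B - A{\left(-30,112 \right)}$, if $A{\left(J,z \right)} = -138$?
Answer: $\frac{4598051}{33440} \approx 137.5$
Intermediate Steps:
$B = - \frac{16669}{33440} \approx -0.49848$
$B - A{\left(-30,112 \right)} = - \frac{16669}{33440} - -138 = - \frac{16669}{33440} + 138 = \frac{4598051}{33440}$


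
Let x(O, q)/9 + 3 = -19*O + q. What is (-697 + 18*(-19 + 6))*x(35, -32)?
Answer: 5865300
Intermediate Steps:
x(O, q) = -27 - 171*O + 9*q (x(O, q) = -27 + 9*(-19*O + q) = -27 + 9*(q - 19*O) = -27 + (-171*O + 9*q) = -27 - 171*O + 9*q)
(-697 + 18*(-19 + 6))*x(35, -32) = (-697 + 18*(-19 + 6))*(-27 - 171*35 + 9*(-32)) = (-697 + 18*(-13))*(-27 - 5985 - 288) = (-697 - 234)*(-6300) = -931*(-6300) = 5865300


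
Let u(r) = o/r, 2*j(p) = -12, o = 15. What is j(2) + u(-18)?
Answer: -41/6 ≈ -6.8333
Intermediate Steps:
j(p) = -6 (j(p) = (½)*(-12) = -6)
u(r) = 15/r
j(2) + u(-18) = -6 + 15/(-18) = -6 + 15*(-1/18) = -6 - ⅚ = -41/6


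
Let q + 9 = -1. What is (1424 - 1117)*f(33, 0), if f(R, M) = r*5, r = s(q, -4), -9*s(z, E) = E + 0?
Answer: 6140/9 ≈ 682.22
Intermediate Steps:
q = -10 (q = -9 - 1 = -10)
s(z, E) = -E/9 (s(z, E) = -(E + 0)/9 = -E/9)
r = 4/9 (r = -1/9*(-4) = 4/9 ≈ 0.44444)
f(R, M) = 20/9 (f(R, M) = (4/9)*5 = 20/9)
(1424 - 1117)*f(33, 0) = (1424 - 1117)*(20/9) = 307*(20/9) = 6140/9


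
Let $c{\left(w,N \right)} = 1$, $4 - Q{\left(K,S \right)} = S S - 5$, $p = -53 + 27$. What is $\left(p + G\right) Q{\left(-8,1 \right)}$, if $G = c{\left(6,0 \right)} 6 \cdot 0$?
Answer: $-208$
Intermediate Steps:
$p = -26$
$Q{\left(K,S \right)} = 9 - S^{2}$ ($Q{\left(K,S \right)} = 4 - \left(S S - 5\right) = 4 - \left(S^{2} - 5\right) = 4 - \left(-5 + S^{2}\right) = 9 - S^{2}$)
$G = 0$ ($G = 1 \cdot 6 \cdot 0 = 6 \cdot 0 = 0$)
$\left(p + G\right) Q{\left(-8,1 \right)} = \left(-26 + 0\right) \left(9 - 1^{2}\right) = - 26 \left(9 - 1\right) = \left(-26\right) 8 = -208$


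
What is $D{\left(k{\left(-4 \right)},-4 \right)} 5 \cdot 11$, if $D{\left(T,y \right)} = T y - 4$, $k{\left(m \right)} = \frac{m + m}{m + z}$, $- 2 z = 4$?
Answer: $- \frac{1540}{3} \approx -513.33$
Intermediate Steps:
$z = -2$ ($z = \left(- \frac{1}{2}\right) 4 = -2$)
$k{\left(m \right)} = \frac{2 m}{-2 + m}$ ($k{\left(m \right)} = \frac{m + m}{m - 2} = \frac{2 m}{-2 + m}$)
$D{\left(T,y \right)} = -4 + T y$
$D{\left(k{\left(-4 \right)},-4 \right)} 5 \cdot 11 = \left(-4 + 2 \left(-4\right) \frac{1}{-2 - 4} \left(-4\right)\right) 5 \cdot 11 = \left(-4 + 2 \left(-4\right) \frac{1}{-6} \left(-4\right)\right) 5 \cdot 11 = \left(-4 + 2 \left(-4\right) \left(- \frac{1}{6}\right) \left(-4\right)\right) 5 \cdot 11 = \left(-4 + \frac{4}{3} \left(-4\right)\right) 5 \cdot 11 = \left(-4 - \frac{16}{3}\right) 5 \cdot 11 = \left(- \frac{28}{3}\right) 5 \cdot 11 = \left(- \frac{140}{3}\right) 11 = - \frac{1540}{3}$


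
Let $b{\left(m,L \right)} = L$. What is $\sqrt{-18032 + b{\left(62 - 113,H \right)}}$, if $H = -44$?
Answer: $2 i \sqrt{4519} \approx 134.45 i$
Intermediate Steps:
$\sqrt{-18032 + b{\left(62 - 113,H \right)}} = \sqrt{-18032 - 44} = \sqrt{-18076} = 2 i \sqrt{4519}$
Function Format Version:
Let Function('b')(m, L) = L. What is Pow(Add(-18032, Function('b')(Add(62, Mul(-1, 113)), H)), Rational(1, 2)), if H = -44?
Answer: Mul(2, I, Pow(4519, Rational(1, 2))) ≈ Mul(134.45, I)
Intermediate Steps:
Pow(Add(-18032, Function('b')(Add(62, Mul(-1, 113)), H)), Rational(1, 2)) = Pow(Add(-18032, -44), Rational(1, 2)) = Pow(-18076, Rational(1, 2)) = Mul(2, I, Pow(4519, Rational(1, 2)))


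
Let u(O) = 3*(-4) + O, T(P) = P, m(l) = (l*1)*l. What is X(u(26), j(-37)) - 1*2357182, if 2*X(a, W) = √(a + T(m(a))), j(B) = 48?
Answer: -2357182 + √210/2 ≈ -2.3572e+6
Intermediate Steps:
m(l) = l² (m(l) = l*l = l²)
u(O) = -12 + O
X(a, W) = √(a + a²)/2
X(u(26), j(-37)) - 1*2357182 = √((-12 + 26)*(1 + (-12 + 26)))/2 - 1*2357182 = √(14*(1 + 14))/2 - 2357182 = √(14*15)/2 - 2357182 = √210/2 - 2357182 = -2357182 + √210/2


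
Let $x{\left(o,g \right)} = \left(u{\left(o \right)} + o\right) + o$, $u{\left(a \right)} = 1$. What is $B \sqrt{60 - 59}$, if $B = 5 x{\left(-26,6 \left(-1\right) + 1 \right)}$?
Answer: $-255$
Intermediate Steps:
$x{\left(o,g \right)} = 1 + 2 o$ ($x{\left(o,g \right)} = \left(1 + o\right) + o = 1 + 2 o$)
$B = -255$ ($B = 5 \left(1 + 2 \left(-26\right)\right) = 5 \left(1 - 52\right) = 5 \left(-51\right) = -255$)
$B \sqrt{60 - 59} = - 255 \sqrt{60 - 59} = - 255 \sqrt{1} = \left(-255\right) 1 = -255$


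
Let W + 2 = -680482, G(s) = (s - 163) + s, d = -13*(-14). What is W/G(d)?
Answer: -226828/67 ≈ -3385.5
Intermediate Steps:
d = 182
G(s) = -163 + 2*s (G(s) = (-163 + s) + s = -163 + 2*s)
W = -680484 (W = -2 - 680482 = -680484)
W/G(d) = -680484/(-163 + 2*182) = -680484/(-163 + 364) = -680484/201 = -680484*1/201 = -226828/67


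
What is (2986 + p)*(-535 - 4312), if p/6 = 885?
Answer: -40210712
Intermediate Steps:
p = 5310 (p = 6*885 = 5310)
(2986 + p)*(-535 - 4312) = (2986 + 5310)*(-535 - 4312) = 8296*(-4847) = -40210712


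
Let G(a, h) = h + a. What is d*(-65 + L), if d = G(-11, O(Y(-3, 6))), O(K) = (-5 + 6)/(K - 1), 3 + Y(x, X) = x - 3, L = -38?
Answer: 11433/10 ≈ 1143.3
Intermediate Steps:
Y(x, X) = -6 + x (Y(x, X) = -3 + (x - 3) = -3 + (-3 + x) = -6 + x)
O(K) = 1/(-1 + K)
G(a, h) = a + h
d = -111/10 (d = -11 + 1/(-1 + (-6 - 3)) = -11 + 1/(-1 - 9) = -11 + 1/(-10) = -11 - ⅒ = -111/10 ≈ -11.100)
d*(-65 + L) = -111*(-65 - 38)/10 = -111/10*(-103) = 11433/10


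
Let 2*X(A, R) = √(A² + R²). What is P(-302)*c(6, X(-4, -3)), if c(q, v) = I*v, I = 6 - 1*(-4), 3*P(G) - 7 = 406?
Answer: 10325/3 ≈ 3441.7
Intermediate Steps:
P(G) = 413/3 (P(G) = 7/3 + (⅓)*406 = 7/3 + 406/3 = 413/3)
I = 10 (I = 6 + 4 = 10)
X(A, R) = √(A² + R²)/2
c(q, v) = 10*v
P(-302)*c(6, X(-4, -3)) = 413*(10*(√((-4)² + (-3)²)/2))/3 = 413*(10*(√(16 + 9)/2))/3 = 413*(10*(√25/2))/3 = 413*(10*((½)*5))/3 = 413*(10*(5/2))/3 = (413/3)*25 = 10325/3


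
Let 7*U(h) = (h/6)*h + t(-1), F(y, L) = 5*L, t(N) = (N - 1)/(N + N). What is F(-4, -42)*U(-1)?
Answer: -35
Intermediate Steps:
t(N) = (-1 + N)/(2*N) (t(N) = (-1 + N)/((2*N)) = (-1 + N)*(1/(2*N)) = (-1 + N)/(2*N))
U(h) = ⅐ + h²/42 (U(h) = ((h/6)*h + (½)*(-1 - 1)/(-1))/7 = ((h*(⅙))*h + (½)*(-1)*(-2))/7 = ((h/6)*h + 1)/7 = (h²/6 + 1)/7 = (1 + h²/6)/7 = ⅐ + h²/42)
F(-4, -42)*U(-1) = (5*(-42))*(⅐ + (1/42)*(-1)²) = -210*(⅐ + (1/42)*1) = -210*(⅐ + 1/42) = -210*⅙ = -35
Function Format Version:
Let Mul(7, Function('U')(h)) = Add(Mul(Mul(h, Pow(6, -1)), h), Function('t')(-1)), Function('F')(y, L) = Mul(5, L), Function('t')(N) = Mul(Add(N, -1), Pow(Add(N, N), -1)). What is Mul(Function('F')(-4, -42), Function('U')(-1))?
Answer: -35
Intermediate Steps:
Function('t')(N) = Mul(Rational(1, 2), Pow(N, -1), Add(-1, N)) (Function('t')(N) = Mul(Add(-1, N), Pow(Mul(2, N), -1)) = Mul(Add(-1, N), Mul(Rational(1, 2), Pow(N, -1))) = Mul(Rational(1, 2), Pow(N, -1), Add(-1, N)))
Function('U')(h) = Add(Rational(1, 7), Mul(Rational(1, 42), Pow(h, 2))) (Function('U')(h) = Mul(Rational(1, 7), Add(Mul(Mul(h, Pow(6, -1)), h), Mul(Rational(1, 2), Pow(-1, -1), Add(-1, -1)))) = Mul(Rational(1, 7), Add(Mul(Mul(h, Rational(1, 6)), h), Mul(Rational(1, 2), -1, -2))) = Mul(Rational(1, 7), Add(Mul(Mul(Rational(1, 6), h), h), 1)) = Mul(Rational(1, 7), Add(Mul(Rational(1, 6), Pow(h, 2)), 1)) = Mul(Rational(1, 7), Add(1, Mul(Rational(1, 6), Pow(h, 2)))) = Add(Rational(1, 7), Mul(Rational(1, 42), Pow(h, 2))))
Mul(Function('F')(-4, -42), Function('U')(-1)) = Mul(Mul(5, -42), Add(Rational(1, 7), Mul(Rational(1, 42), Pow(-1, 2)))) = Mul(-210, Add(Rational(1, 7), Mul(Rational(1, 42), 1))) = Mul(-210, Add(Rational(1, 7), Rational(1, 42))) = Mul(-210, Rational(1, 6)) = -35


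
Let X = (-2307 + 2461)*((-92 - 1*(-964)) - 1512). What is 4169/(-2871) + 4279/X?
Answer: -3497369/2338560 ≈ -1.4955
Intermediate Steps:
X = -98560 (X = 154*((-92 + 964) - 1512) = 154*(872 - 1512) = 154*(-640) = -98560)
4169/(-2871) + 4279/X = 4169/(-2871) + 4279/(-98560) = 4169*(-1/2871) + 4279*(-1/98560) = -379/261 - 389/8960 = -3497369/2338560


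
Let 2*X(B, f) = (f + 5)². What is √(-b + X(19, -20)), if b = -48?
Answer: √642/2 ≈ 12.669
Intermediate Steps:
X(B, f) = (5 + f)²/2 (X(B, f) = (f + 5)²/2 = (5 + f)²/2)
√(-b + X(19, -20)) = √(-1*(-48) + (5 - 20)²/2) = √(48 + (½)*(-15)²) = √(48 + (½)*225) = √(48 + 225/2) = √(321/2) = √642/2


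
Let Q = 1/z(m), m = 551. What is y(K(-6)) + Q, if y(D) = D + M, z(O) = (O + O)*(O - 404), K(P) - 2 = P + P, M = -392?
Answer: -65121587/161994 ≈ -402.00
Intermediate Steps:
K(P) = 2 + 2*P (K(P) = 2 + (P + P) = 2 + 2*P)
z(O) = 2*O*(-404 + O) (z(O) = (2*O)*(-404 + O) = 2*O*(-404 + O))
Q = 1/161994 (Q = 1/(2*551*(-404 + 551)) = 1/(2*551*147) = 1/161994 ≈ 6.1731e-6)
y(D) = -392 + D (y(D) = D - 392 = -392 + D)
y(K(-6)) + Q = (-392 + (2 + 2*(-6))) + 1/161994 = (-392 + (2 - 12)) + 1/161994 = (-392 - 10) + 1/161994 = -402 + 1/161994 = -65121587/161994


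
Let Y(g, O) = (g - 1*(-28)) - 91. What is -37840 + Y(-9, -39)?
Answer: -37912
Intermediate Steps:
Y(g, O) = -63 + g (Y(g, O) = (g + 28) - 91 = (28 + g) - 91 = -63 + g)
-37840 + Y(-9, -39) = -37840 + (-63 - 9) = -37840 - 72 = -37912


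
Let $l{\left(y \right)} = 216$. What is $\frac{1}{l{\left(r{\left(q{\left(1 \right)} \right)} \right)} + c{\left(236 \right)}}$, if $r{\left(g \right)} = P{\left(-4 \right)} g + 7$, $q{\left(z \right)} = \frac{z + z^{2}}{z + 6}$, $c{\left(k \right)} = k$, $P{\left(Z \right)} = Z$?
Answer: $\frac{1}{452} \approx 0.0022124$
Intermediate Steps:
$q{\left(z \right)} = \frac{z + z^{2}}{6 + z}$
$r{\left(g \right)} = 7 - 4 g$ ($r{\left(g \right)} = - 4 g + 7 = 7 - 4 g$)
$\frac{1}{l{\left(r{\left(q{\left(1 \right)} \right)} \right)} + c{\left(236 \right)}} = \frac{1}{216 + 236} = \frac{1}{452}$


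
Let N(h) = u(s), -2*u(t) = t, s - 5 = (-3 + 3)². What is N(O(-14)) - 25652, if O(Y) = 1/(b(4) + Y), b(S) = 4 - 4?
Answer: -51309/2 ≈ -25655.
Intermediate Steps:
b(S) = 0
s = 5 (s = 5 + (-3 + 3)² = 5 + 0² = 5 + 0 = 5)
u(t) = -t/2
O(Y) = 1/Y (O(Y) = 1/(0 + Y) = 1/Y)
N(h) = -5/2 (N(h) = -½*5 = -5/2)
N(O(-14)) - 25652 = -5/2 - 25652 = -51309/2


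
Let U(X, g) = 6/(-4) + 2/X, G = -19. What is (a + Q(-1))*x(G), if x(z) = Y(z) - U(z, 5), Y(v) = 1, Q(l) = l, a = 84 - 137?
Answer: -2673/19 ≈ -140.68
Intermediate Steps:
a = -53
U(X, g) = -3/2 + 2/X (U(X, g) = 6*(-¼) + 2/X = -3/2 + 2/X)
x(z) = 5/2 - 2/z (x(z) = 1 - (-3/2 + 2/z) = 1 + (3/2 - 2/z) = 5/2 - 2/z)
(a + Q(-1))*x(G) = (-53 - 1)*(5/2 - 2/(-19)) = -54*(5/2 - 2*(-1/19)) = -54*(5/2 + 2/19) = -54*99/38 = -2673/19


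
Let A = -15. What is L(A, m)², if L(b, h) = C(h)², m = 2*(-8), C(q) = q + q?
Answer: 1048576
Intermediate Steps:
C(q) = 2*q
m = -16
L(b, h) = 4*h² (L(b, h) = (2*h)² = 4*h²)
L(A, m)² = (4*(-16)²)² = (4*256)² = 1024² = 1048576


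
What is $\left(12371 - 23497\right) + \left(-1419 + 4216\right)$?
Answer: $-8329$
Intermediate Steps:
$\left(12371 - 23497\right) + \left(-1419 + 4216\right) = -11126 + 2797 = -8329$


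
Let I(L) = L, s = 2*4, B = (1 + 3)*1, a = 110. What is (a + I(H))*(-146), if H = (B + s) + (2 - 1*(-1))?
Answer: -18250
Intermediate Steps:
B = 4 (B = 4*1 = 4)
s = 8
H = 15 (H = (4 + 8) + (2 - 1*(-1)) = 12 + (2 + 1) = 12 + 3 = 15)
(a + I(H))*(-146) = (110 + 15)*(-146) = 125*(-146) = -18250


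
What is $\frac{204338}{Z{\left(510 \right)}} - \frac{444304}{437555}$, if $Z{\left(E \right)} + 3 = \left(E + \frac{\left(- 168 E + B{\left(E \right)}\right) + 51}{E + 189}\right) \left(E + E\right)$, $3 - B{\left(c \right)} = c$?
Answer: $- \frac{20007949594474}{40219907268855} \approx -0.49746$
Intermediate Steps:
$B{\left(c \right)} = 3 - c$
$Z{\left(E \right)} = -3 + 2 E \left(E + \frac{54 - 169 E}{189 + E}\right)$ ($Z{\left(E \right)} = -3 + \left(E + \frac{\left(- 168 E - \left(-3 + E\right)\right) + 51}{E + 189}\right) \left(E + E\right) = -3 + \left(E + \frac{\left(3 - 169 E\right) + 51}{189 + E}\right) 2 E = -3 + \left(E + \frac{54 - 169 E}{189 + E}\right) 2 E = -3 + 2 E \left(E + \frac{54 - 169 E}{189 + E}\right)$)
$\frac{204338}{Z{\left(510 \right)}} - \frac{444304}{437555} = \frac{204338}{\frac{1}{189 + 510} \left(-567 + 2 \cdot 510^{3} + 40 \cdot 510^{2} + 105 \cdot 510\right)} - \frac{444304}{437555} = \frac{204338}{\frac{1}{699} \left(-567 + 2 \cdot 132651000 + 40 \cdot 260100 + 53550\right)} - \frac{444304}{437555} = \frac{204338}{\frac{1}{699} \left(-567 + 265302000 + 10404000 + 53550\right)} - \frac{444304}{437555} = \frac{204338}{\frac{1}{699} \cdot 275758983} - \frac{444304}{437555} = \frac{204338}{\frac{91919661}{233}} - \frac{444304}{437555} = 204338 \cdot \frac{233}{91919661} - \frac{444304}{437555} = \frac{47610754}{91919661} - \frac{444304}{437555} = - \frac{20007949594474}{40219907268855}$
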